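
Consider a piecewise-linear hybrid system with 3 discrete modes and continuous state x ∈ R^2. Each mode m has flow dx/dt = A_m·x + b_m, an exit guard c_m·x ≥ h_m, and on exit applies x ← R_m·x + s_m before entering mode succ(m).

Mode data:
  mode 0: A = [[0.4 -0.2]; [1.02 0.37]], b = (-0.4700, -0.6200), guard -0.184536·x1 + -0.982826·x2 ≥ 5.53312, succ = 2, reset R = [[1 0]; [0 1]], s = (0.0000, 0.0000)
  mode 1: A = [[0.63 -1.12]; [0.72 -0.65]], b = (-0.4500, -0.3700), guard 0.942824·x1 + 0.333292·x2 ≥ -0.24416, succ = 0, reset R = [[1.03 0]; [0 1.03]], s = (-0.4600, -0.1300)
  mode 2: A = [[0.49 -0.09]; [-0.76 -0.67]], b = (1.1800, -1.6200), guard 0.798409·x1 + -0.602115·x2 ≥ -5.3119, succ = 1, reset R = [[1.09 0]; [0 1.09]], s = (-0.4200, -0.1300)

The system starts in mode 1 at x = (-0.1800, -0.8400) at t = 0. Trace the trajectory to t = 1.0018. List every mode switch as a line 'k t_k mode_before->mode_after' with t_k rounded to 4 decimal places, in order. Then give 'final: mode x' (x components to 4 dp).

1 0.4818 1->0
final: 0 -0.6569 -1.8204

Mode 1: guard c·x = -0.2442 hit at Δt = 0.4818 (t = 0.4818), x⁻ = (0.0204, -0.7903) → reset → x⁺ = (-0.4390, -0.9440), jump to mode 0
Mode 0: flow for 0.5200 to horizon, guard not reached → x = (-0.6569, -1.8204)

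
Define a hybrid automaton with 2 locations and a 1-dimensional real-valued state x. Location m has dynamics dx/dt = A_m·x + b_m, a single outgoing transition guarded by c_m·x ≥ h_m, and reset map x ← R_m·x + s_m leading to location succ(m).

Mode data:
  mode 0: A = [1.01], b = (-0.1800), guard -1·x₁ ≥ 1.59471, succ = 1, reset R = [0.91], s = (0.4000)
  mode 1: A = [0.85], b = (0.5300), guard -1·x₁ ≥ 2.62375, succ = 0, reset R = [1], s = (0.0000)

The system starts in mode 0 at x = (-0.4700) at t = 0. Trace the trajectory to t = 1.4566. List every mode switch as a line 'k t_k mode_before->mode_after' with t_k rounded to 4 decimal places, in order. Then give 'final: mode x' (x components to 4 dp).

1 0.9962 0->1
final: 1 -1.2560

Mode 0: guard c·x = 1.5947 hit at Δt = 0.9962 (t = 0.9962), x⁻ = (-1.5947) → reset → x⁺ = (-1.0512), jump to mode 1
Mode 1: flow for 0.4604 to horizon, guard not reached → x = (-1.2560)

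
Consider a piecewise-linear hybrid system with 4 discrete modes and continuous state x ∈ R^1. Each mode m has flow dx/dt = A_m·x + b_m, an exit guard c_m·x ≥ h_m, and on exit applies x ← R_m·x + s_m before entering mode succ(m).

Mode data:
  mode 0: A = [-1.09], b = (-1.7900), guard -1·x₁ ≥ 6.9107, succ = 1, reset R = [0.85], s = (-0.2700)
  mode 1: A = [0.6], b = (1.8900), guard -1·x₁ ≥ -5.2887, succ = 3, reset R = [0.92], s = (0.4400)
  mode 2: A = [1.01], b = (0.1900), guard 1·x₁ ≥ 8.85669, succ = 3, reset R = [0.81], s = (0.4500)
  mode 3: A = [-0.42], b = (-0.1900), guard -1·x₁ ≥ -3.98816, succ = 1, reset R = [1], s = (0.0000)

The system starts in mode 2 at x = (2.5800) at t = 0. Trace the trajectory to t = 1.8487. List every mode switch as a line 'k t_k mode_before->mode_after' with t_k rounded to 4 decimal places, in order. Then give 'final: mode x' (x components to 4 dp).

Mode 2: guard c·x = 8.8567 hit at Δt = 1.1723 (t = 1.1723), x⁻ = (8.8567) → reset → x⁺ = (7.6239), jump to mode 3
Mode 3: flow for 0.6764 to horizon, guard not reached → x = (5.6267)

1 1.1723 2->3
final: 3 5.6267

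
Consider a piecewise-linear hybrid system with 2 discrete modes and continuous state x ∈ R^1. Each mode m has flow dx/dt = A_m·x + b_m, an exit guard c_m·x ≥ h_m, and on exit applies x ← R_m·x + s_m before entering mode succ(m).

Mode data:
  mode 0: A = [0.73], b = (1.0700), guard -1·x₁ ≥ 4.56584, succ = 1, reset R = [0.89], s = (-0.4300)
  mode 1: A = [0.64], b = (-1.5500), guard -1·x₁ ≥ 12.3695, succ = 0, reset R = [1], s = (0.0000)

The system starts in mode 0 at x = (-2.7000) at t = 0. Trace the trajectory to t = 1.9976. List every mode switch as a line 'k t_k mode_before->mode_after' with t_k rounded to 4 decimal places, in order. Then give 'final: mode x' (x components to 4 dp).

Mode 0: guard c·x = 4.5658 hit at Δt = 1.2616 (t = 1.2616), x⁻ = (-4.5658) → reset → x⁺ = (-4.4936), jump to mode 1
Mode 1: flow for 0.7360 to horizon, guard not reached → x = (-8.6543)

1 1.2616 0->1
final: 1 -8.6543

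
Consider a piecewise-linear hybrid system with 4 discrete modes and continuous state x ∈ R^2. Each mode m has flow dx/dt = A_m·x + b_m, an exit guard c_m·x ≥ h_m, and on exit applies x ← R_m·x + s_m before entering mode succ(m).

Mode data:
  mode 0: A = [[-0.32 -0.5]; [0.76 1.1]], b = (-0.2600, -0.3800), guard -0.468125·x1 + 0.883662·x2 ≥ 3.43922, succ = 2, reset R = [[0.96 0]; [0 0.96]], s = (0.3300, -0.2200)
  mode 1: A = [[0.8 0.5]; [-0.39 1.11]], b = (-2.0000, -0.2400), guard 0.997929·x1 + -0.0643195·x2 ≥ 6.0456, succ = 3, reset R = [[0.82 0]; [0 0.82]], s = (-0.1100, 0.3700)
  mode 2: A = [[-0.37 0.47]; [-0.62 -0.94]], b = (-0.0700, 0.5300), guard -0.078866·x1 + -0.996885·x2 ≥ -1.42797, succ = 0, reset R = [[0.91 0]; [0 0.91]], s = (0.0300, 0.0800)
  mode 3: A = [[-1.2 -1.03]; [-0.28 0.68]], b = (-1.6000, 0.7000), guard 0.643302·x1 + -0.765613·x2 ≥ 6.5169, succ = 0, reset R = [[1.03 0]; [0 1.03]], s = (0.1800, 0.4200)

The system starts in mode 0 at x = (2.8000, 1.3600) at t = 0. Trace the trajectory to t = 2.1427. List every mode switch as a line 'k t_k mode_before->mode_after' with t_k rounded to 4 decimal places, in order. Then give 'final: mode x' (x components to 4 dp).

Mode 0: guard c·x = 3.4392 hit at Δt = 0.7391 (t = 0.7391), x⁻ = (1.1018, 4.4757) → reset → x⁺ = (1.3877, 4.0767), jump to mode 2
Mode 2: guard c·x = -1.4280 hit at Δt = 0.9667 (t = 1.7058), x⁻ = (1.8346, 1.2873) → reset → x⁺ = (1.6995, 1.2514), jump to mode 0
Mode 0: flow for 0.4369 to horizon, guard not reached → x = (1.0019, 2.4036)

1 0.7391 0->2
2 1.7058 2->0
final: 0 1.0019 2.4036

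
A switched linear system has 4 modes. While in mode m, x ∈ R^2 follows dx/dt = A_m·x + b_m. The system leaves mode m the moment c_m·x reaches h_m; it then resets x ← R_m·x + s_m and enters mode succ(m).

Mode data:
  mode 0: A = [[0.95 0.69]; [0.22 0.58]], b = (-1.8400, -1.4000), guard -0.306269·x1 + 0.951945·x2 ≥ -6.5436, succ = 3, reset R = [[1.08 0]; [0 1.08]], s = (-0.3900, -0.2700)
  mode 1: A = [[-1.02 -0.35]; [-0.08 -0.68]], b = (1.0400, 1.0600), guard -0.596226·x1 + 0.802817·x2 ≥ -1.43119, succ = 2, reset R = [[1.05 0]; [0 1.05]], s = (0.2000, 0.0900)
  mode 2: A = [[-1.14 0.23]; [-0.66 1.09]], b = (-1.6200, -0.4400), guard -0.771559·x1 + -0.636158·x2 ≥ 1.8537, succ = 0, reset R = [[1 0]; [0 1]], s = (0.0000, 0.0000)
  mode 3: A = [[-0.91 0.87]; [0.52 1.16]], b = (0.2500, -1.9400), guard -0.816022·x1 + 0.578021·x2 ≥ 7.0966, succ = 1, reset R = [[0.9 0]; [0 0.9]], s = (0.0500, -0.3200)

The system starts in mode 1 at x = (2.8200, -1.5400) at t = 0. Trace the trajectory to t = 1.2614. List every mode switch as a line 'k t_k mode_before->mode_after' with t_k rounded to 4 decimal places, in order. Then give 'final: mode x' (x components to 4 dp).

1 0.8210 1->2
final: 2 0.7405 -1.2251

Mode 1: guard c·x = -1.4312 hit at Δt = 0.8210 (t = 0.8210), x⁻ = (1.9549, -0.3309) → reset → x⁺ = (2.2526, -0.2574), jump to mode 2
Mode 2: flow for 0.4404 to horizon, guard not reached → x = (0.7405, -1.2251)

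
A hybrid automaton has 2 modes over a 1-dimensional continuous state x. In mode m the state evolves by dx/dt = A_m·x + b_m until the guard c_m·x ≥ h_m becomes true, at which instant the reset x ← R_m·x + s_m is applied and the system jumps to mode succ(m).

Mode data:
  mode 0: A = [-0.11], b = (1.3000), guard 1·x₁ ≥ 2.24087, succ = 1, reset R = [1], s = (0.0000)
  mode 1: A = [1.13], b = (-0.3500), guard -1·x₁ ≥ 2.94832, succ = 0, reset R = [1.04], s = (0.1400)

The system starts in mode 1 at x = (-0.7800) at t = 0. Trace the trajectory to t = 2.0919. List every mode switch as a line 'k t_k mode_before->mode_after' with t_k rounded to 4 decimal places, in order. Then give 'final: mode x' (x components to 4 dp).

Mode 1: guard c·x = 2.9483 hit at Δt = 0.9692 (t = 0.9692), x⁻ = (-2.9483) → reset → x⁺ = (-2.9263), jump to mode 0
Mode 0: flow for 1.1227 to horizon, guard not reached → x = (-1.2133)

1 0.9692 1->0
final: 0 -1.2133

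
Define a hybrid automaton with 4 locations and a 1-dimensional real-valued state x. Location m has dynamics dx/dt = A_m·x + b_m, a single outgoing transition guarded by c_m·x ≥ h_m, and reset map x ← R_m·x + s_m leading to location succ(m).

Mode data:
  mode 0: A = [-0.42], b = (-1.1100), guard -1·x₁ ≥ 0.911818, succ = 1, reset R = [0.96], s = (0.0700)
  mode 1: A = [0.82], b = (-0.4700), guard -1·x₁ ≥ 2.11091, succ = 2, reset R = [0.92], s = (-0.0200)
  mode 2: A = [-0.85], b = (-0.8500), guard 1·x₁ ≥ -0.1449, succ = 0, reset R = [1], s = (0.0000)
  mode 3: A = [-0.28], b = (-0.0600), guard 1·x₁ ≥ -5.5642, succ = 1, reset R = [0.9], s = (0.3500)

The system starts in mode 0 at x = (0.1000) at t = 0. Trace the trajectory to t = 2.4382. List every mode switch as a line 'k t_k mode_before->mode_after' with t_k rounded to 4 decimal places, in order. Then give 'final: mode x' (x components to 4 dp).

Mode 0: guard c·x = 0.9118 hit at Δt = 1.0959 (t = 1.0959), x⁻ = (-0.9118) → reset → x⁺ = (-0.8053), jump to mode 1
Mode 1: guard c·x = 2.1109 hit at Δt = 0.8126 (t = 1.9085), x⁻ = (-2.1109) → reset → x⁺ = (-1.9620), jump to mode 2
Mode 2: flow for 0.5297 to horizon, guard not reached → x = (-1.6133)

1 1.0959 0->1
2 1.9085 1->2
final: 2 -1.6133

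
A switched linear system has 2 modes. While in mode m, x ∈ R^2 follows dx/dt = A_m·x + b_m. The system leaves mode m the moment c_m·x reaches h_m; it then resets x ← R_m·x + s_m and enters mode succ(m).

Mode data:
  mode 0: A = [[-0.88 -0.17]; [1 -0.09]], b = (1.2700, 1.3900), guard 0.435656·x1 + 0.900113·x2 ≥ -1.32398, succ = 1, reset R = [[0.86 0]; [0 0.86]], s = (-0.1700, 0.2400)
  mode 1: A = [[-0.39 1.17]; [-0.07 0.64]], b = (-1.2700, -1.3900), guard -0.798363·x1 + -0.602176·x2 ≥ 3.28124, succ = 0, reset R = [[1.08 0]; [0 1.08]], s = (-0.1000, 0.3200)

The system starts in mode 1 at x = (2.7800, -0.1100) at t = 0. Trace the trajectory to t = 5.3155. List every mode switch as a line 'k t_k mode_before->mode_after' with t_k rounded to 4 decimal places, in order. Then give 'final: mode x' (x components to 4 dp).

1 1.3173 1->0
2 2.5011 0->1
3 3.1421 1->0
4 4.3062 0->1
5 4.9511 1->0
final: 0 -1.0238 -2.7979

Mode 1: guard c·x = 3.2812 hit at Δt = 1.3173 (t = 1.3173), x⁻ = (-1.6297, -3.2884) → reset → x⁺ = (-1.8600, -3.2315), jump to mode 0
Mode 0: guard c·x = -1.3240 hit at Δt = 1.1838 (t = 2.5011), x⁻ = (0.6012, -1.7619) → reset → x⁺ = (0.3470, -1.2752), jump to mode 1
Mode 1: guard c·x = 3.2812 hit at Δt = 0.6410 (t = 3.1421), x⁻ = (-1.8553, -2.9893) → reset → x⁺ = (-2.1037, -2.9084), jump to mode 0
Mode 0: guard c·x = -1.3240 hit at Δt = 1.1641 (t = 4.3062), x⁻ = (0.4705, -1.6986) → reset → x⁺ = (0.2346, -1.2208), jump to mode 1
Mode 1: guard c·x = 3.2812 hit at Δt = 0.6449 (t = 4.9511), x⁻ = (-1.9114, -2.9149) → reset → x⁺ = (-2.1643, -2.8281), jump to mode 0
Mode 0: flow for 0.3644 to horizon, guard not reached → x = (-1.0238, -2.7979)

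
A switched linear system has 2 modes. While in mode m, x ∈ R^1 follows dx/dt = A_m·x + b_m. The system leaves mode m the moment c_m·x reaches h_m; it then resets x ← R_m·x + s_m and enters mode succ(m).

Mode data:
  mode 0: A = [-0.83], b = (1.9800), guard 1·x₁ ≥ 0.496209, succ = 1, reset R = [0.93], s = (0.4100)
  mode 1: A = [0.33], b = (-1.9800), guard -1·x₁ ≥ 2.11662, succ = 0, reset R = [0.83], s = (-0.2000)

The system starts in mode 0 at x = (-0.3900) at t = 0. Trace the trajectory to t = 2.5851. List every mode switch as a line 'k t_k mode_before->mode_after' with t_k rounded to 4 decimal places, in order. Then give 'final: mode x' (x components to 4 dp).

Mode 0: guard c·x = 0.4962 hit at Δt = 0.4634 (t = 0.4634), x⁻ = (0.4962) → reset → x⁺ = (0.8715), jump to mode 1
Mode 1: guard c·x = 2.1166 hit at Δt = 1.3912 (t = 1.8546), x⁻ = (-2.1166) → reset → x⁺ = (-1.9568), jump to mode 0
Mode 0: flow for 0.7305 to horizon, guard not reached → x = (0.0174)

1 0.4634 0->1
2 1.8546 1->0
final: 0 0.0174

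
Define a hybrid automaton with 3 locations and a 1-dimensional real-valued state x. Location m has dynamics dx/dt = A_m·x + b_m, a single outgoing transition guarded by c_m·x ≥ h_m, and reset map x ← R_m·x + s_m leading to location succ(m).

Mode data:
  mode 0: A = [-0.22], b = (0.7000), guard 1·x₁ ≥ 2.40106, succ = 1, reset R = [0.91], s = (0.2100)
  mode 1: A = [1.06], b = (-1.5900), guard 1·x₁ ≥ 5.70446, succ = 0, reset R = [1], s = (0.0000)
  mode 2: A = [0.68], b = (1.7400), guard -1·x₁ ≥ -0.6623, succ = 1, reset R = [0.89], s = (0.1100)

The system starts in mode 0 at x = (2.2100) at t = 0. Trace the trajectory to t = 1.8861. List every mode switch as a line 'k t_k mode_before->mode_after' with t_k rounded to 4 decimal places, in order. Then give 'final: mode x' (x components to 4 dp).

Mode 0: guard c·x = 2.4011 hit at Δt = 0.9950 (t = 0.9950), x⁻ = (2.4011) → reset → x⁺ = (2.3950), jump to mode 1
Mode 1: flow for 0.8911 to horizon, guard not reached → x = (3.8015)

1 0.9950 0->1
final: 1 3.8015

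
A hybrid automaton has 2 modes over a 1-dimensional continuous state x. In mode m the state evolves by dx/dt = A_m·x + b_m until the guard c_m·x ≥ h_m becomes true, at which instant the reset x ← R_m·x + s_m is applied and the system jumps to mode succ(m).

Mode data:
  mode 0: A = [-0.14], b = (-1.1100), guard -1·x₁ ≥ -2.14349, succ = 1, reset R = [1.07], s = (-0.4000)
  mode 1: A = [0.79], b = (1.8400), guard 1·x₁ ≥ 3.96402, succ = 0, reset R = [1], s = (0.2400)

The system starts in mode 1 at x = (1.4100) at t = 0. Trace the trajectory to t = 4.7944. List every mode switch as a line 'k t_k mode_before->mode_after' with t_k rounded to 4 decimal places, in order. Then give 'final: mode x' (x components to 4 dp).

Mode 1: guard c·x = 3.9640 hit at Δt = 0.6590 (t = 0.6590), x⁻ = (3.9640) → reset → x⁺ = (4.2040), jump to mode 0
Mode 0: guard c·x = -2.1435 hit at Δt = 1.3295 (t = 1.9885), x⁻ = (2.1435) → reset → x⁺ = (1.8935), jump to mode 1
Mode 1: guard c·x = 3.9640 hit at Δt = 0.5051 (t = 2.4936), x⁻ = (3.9640) → reset → x⁺ = (4.2040), jump to mode 0
Mode 0: guard c·x = -2.1435 hit at Δt = 1.3295 (t = 3.8231), x⁻ = (2.1435) → reset → x⁺ = (1.8935), jump to mode 1
Mode 1: guard c·x = 3.9640 hit at Δt = 0.5051 (t = 4.3281), x⁻ = (3.9640) → reset → x⁺ = (4.2040), jump to mode 0
Mode 0: flow for 0.4663 to horizon, guard not reached → x = (3.4373)

1 0.6590 1->0
2 1.9885 0->1
3 2.4936 1->0
4 3.8231 0->1
5 4.3281 1->0
final: 0 3.4373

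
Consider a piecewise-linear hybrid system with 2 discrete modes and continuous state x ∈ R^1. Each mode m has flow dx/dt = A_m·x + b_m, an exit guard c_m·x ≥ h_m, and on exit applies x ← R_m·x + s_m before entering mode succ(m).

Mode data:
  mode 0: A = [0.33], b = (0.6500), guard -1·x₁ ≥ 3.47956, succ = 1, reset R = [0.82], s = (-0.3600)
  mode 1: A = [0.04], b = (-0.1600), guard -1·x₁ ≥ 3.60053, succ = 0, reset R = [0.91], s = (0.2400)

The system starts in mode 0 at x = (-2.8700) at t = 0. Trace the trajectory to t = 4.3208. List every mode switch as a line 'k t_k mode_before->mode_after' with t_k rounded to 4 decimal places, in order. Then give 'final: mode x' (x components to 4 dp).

1 1.5668 0->1
2 2.8743 1->0
3 3.9269 0->1
final: 1 -3.3278

Mode 0: guard c·x = 3.4796 hit at Δt = 1.5668 (t = 1.5668), x⁻ = (-3.4796) → reset → x⁺ = (-3.2132), jump to mode 1
Mode 1: guard c·x = 3.6005 hit at Δt = 1.3075 (t = 2.8743), x⁻ = (-3.6005) → reset → x⁺ = (-3.0365), jump to mode 0
Mode 0: guard c·x = 3.4796 hit at Δt = 1.0526 (t = 3.9269), x⁻ = (-3.4796) → reset → x⁺ = (-3.2132), jump to mode 1
Mode 1: flow for 0.3939 to horizon, guard not reached → x = (-3.3278)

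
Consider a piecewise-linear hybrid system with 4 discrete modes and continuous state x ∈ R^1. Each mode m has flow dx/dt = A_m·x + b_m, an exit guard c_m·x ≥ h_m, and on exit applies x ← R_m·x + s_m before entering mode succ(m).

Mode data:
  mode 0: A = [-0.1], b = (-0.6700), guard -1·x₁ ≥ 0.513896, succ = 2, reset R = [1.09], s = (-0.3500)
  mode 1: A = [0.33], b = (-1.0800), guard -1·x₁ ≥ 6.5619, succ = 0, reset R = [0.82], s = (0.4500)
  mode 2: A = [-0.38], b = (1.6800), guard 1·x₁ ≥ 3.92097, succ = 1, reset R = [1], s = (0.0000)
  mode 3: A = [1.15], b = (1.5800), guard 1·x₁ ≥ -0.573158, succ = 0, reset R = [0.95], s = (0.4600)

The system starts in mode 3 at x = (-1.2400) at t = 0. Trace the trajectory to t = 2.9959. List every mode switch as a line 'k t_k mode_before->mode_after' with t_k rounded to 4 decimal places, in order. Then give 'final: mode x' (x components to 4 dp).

1 1.5551 3->0
2 2.2262 0->2
final: 2 0.4418

Mode 3: guard c·x = -0.5732 hit at Δt = 1.5551 (t = 1.5551), x⁻ = (-0.5732) → reset → x⁺ = (-0.0845), jump to mode 0
Mode 0: guard c·x = 0.5139 hit at Δt = 0.6711 (t = 2.2262), x⁻ = (-0.5139) → reset → x⁺ = (-0.9101), jump to mode 2
Mode 2: flow for 0.7697 to horizon, guard not reached → x = (0.4418)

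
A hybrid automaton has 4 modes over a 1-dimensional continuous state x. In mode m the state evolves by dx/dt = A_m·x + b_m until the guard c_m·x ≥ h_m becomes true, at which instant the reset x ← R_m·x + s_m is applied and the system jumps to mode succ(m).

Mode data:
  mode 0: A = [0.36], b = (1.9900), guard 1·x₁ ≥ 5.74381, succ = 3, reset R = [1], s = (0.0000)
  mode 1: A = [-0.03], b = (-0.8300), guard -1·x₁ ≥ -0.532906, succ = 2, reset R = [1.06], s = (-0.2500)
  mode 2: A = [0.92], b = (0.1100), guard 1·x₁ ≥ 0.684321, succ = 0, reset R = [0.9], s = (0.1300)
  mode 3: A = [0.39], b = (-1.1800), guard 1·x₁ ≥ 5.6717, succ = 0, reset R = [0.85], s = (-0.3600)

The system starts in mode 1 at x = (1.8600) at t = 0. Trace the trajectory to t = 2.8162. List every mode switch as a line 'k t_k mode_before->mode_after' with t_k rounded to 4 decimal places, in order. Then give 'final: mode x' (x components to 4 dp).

1 1.5329 1->2
2 2.2018 2->0
final: 0 2.2990

Mode 1: guard c·x = -0.5329 hit at Δt = 1.5329 (t = 1.5329), x⁻ = (0.5329) → reset → x⁺ = (0.3149), jump to mode 2
Mode 2: guard c·x = 0.6843 hit at Δt = 0.6689 (t = 2.2018), x⁻ = (0.6843) → reset → x⁺ = (0.7459), jump to mode 0
Mode 0: flow for 0.6144 to horizon, guard not reached → x = (2.2990)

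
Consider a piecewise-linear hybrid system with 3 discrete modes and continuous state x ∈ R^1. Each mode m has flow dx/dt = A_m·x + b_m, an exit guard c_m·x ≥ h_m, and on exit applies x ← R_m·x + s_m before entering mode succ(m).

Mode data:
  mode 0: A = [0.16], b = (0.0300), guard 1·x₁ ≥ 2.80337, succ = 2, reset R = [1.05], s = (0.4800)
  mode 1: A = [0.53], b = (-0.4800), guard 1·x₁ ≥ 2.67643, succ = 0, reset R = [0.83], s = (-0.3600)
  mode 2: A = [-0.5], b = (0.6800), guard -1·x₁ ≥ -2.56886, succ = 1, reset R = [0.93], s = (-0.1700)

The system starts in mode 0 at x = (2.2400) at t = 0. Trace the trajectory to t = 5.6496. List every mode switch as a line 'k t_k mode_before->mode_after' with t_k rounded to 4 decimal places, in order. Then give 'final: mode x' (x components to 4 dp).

1 1.3044 0->2
2 2.3739 2->1
3 2.9377 1->0
4 5.3017 0->2
final: 2 3.0941

Mode 0: guard c·x = 2.8034 hit at Δt = 1.3044 (t = 1.3044), x⁻ = (2.8034) → reset → x⁺ = (3.4235), jump to mode 2
Mode 2: guard c·x = -2.5689 hit at Δt = 1.0695 (t = 2.3739), x⁻ = (2.5689) → reset → x⁺ = (2.2190), jump to mode 1
Mode 1: guard c·x = 2.6764 hit at Δt = 0.5638 (t = 2.9377), x⁻ = (2.6764) → reset → x⁺ = (1.8614), jump to mode 0
Mode 0: guard c·x = 2.8034 hit at Δt = 2.3640 (t = 5.3017), x⁻ = (2.8034) → reset → x⁺ = (3.4235), jump to mode 2
Mode 2: flow for 0.3479 to horizon, guard not reached → x = (3.0941)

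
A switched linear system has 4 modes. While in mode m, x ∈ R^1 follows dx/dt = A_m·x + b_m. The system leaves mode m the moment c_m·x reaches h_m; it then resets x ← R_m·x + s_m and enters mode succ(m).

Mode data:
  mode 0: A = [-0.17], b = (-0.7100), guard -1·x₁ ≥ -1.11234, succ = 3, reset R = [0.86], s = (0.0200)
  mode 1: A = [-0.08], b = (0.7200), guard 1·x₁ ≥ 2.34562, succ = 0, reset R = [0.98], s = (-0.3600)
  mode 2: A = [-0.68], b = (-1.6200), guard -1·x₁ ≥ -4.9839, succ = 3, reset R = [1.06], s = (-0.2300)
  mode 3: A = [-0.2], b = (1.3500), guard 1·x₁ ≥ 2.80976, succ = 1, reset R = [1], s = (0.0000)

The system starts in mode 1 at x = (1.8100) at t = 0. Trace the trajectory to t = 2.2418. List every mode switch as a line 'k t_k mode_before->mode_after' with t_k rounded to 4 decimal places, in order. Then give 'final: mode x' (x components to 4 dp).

Mode 1: guard c·x = 2.3456 hit at Δt = 0.9677 (t = 0.9677), x⁻ = (2.3456) → reset → x⁺ = (1.9387), jump to mode 0
Mode 0: guard c·x = -1.1123 hit at Δt = 0.8540 (t = 1.8217), x⁻ = (1.1123) → reset → x⁺ = (0.9766), jump to mode 3
Mode 3: flow for 0.4201 to horizon, guard not reached → x = (1.4419)

1 0.9677 1->0
2 1.8217 0->3
final: 3 1.4419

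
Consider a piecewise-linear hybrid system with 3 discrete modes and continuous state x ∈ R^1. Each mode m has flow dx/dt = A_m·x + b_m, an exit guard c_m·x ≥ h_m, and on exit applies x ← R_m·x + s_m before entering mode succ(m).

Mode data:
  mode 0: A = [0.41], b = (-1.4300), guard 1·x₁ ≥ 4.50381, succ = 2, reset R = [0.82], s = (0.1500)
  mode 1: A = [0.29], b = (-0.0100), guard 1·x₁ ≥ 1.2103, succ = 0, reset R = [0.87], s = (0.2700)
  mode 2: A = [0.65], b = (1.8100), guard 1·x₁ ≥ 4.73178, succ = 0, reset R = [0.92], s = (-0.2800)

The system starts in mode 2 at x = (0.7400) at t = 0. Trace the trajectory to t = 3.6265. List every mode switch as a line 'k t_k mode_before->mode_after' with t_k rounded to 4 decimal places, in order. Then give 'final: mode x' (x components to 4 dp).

1 1.1651 2->0
2 2.5097 0->2
3 2.7033 2->0
final: 0 4.3426

Mode 2: guard c·x = 4.7318 hit at Δt = 1.1651 (t = 1.1651), x⁻ = (4.7318) → reset → x⁺ = (4.0732), jump to mode 0
Mode 0: guard c·x = 4.5038 hit at Δt = 1.3446 (t = 2.5097), x⁻ = (4.5038) → reset → x⁺ = (3.8431), jump to mode 2
Mode 2: guard c·x = 4.7318 hit at Δt = 0.1936 (t = 2.7033), x⁻ = (4.7318) → reset → x⁺ = (4.0732), jump to mode 0
Mode 0: flow for 0.9232 to horizon, guard not reached → x = (4.3426)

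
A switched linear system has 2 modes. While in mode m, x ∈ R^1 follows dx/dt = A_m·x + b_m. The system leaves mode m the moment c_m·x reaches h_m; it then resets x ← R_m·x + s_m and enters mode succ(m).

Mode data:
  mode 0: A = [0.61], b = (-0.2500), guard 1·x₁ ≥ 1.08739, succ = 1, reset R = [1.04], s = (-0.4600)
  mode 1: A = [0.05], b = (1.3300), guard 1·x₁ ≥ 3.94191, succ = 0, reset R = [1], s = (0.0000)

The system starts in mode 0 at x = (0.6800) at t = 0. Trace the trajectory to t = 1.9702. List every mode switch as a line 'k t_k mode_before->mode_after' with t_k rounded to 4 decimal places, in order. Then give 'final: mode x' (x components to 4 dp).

Mode 0: guard c·x = 1.0874 hit at Δt = 1.5073 (t = 1.5073), x⁻ = (1.0874) → reset → x⁺ = (0.6709), jump to mode 1
Mode 1: flow for 0.4629 to horizon, guard not reached → x = (1.3094)

1 1.5073 0->1
final: 1 1.3094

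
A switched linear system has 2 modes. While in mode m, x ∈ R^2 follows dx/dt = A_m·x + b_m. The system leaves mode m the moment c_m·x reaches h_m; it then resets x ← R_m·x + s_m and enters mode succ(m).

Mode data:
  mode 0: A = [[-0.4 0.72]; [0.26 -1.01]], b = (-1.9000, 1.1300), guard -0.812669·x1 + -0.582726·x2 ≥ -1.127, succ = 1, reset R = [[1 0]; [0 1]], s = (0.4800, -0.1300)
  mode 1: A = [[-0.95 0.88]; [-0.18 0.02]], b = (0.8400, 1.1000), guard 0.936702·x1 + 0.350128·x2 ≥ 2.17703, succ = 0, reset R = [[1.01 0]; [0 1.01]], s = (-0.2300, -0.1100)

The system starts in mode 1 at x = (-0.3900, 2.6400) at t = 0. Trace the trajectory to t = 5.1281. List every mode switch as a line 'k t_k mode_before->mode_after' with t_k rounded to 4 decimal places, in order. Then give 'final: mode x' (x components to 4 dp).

1 0.5040 1->0
2 1.9293 0->1
3 2.5413 1->0
4 3.6419 0->1
5 4.2962 1->0
final: 0 0.5162 1.5960

Mode 1: guard c·x = 2.1770 hit at Δt = 0.5040 (t = 0.5040), x⁻ = (1.1331, 3.1865) → reset → x⁺ = (0.9144, 3.1084), jump to mode 0
Mode 0: guard c·x = -1.1270 hit at Δt = 1.4253 (t = 1.9293), x⁻ = (0.1717, 1.6945) → reset → x⁺ = (0.6517, 1.5645), jump to mode 1
Mode 1: guard c·x = 2.1770 hit at Δt = 0.6120 (t = 2.5413), x⁻ = (1.5247, 2.1387) → reset → x⁺ = (1.3100, 2.0501), jump to mode 0
Mode 0: guard c·x = -1.1270 hit at Δt = 1.1006 (t = 3.6419), x⁻ = (0.2787, 1.5454) → reset → x⁺ = (0.7587, 1.4154), jump to mode 1
Mode 1: guard c·x = 2.1770 hit at Δt = 0.6542 (t = 4.2962), x⁻ = (1.5695, 2.0190) → reset → x⁺ = (1.3552, 1.9292), jump to mode 0
Mode 0: flow for 0.8319 to horizon, guard not reached → x = (0.5162, 1.5960)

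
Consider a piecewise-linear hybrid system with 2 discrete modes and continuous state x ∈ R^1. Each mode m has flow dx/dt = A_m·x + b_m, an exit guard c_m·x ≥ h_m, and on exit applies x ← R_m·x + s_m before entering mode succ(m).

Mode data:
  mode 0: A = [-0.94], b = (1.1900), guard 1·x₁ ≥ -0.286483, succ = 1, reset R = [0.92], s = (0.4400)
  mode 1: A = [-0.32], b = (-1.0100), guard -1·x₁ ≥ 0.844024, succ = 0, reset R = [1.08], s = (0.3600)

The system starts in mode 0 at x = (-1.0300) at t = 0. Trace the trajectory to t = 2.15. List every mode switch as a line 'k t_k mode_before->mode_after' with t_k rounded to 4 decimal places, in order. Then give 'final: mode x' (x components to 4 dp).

1 0.4163 0->1
2 1.5587 1->0
3 1.7264 0->1
final: 1 -0.2460

Mode 0: guard c·x = -0.2865 hit at Δt = 0.4163 (t = 0.4163), x⁻ = (-0.2865) → reset → x⁺ = (0.1764), jump to mode 1
Mode 1: guard c·x = 0.8440 hit at Δt = 1.1424 (t = 1.5587), x⁻ = (-0.8440) → reset → x⁺ = (-0.5515), jump to mode 0
Mode 0: guard c·x = -0.2865 hit at Δt = 0.1677 (t = 1.7264), x⁻ = (-0.2865) → reset → x⁺ = (0.1764), jump to mode 1
Mode 1: flow for 0.4236 to horizon, guard not reached → x = (-0.2460)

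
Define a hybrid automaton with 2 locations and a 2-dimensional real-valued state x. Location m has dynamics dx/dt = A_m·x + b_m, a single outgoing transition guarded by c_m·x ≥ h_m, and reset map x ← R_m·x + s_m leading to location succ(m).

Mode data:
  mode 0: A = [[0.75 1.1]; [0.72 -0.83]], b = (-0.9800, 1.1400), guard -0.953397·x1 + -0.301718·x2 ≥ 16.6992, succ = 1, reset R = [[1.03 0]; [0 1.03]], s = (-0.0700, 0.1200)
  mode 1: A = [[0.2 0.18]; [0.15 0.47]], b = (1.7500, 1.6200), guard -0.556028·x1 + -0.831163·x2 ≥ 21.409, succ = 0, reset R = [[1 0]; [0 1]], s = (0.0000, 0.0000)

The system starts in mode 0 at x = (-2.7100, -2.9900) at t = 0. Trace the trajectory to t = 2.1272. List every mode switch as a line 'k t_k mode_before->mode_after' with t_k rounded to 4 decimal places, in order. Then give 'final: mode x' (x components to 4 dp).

1 1.2232 0->1
final: 1 -19.1677 -9.2537

Mode 0: guard c·x = 16.6992 hit at Δt = 1.2232 (t = 1.2232), x⁻ = (-15.8500, -5.2626) → reset → x⁺ = (-16.3955, -5.3004), jump to mode 1
Mode 1: flow for 0.9040 to horizon, guard not reached → x = (-19.1677, -9.2537)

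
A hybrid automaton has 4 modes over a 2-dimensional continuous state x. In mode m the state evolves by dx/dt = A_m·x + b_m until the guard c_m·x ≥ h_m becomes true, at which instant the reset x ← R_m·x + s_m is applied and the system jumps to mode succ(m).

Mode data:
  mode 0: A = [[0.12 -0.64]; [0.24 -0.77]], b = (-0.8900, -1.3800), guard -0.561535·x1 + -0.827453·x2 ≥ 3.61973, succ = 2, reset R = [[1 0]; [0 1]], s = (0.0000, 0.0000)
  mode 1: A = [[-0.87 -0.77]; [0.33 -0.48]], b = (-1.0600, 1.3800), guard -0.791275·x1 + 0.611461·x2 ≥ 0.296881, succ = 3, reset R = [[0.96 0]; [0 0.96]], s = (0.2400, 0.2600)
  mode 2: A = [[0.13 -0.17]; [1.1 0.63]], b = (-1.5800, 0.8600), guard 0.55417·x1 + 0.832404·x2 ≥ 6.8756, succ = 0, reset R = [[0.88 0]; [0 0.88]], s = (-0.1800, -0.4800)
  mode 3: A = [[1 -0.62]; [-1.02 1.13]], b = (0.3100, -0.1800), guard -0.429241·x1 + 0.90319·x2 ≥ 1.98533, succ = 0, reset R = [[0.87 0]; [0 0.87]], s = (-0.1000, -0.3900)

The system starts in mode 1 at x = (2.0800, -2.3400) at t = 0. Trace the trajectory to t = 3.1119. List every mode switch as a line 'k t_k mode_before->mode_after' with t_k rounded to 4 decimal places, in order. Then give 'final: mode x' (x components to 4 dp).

Mode 1: guard c·x = 0.2969 hit at Δt = 1.3830 (t = 1.3830), x⁻ = (0.0225, 0.5146) → reset → x⁺ = (0.2616, 0.7540), jump to mode 3
Mode 3: guard c·x = 1.9853 hit at Δt = 1.3763 (t = 2.7593), x⁻ = (-0.0884, 2.1561) → reset → x⁺ = (-0.1769, 1.4858), jump to mode 0
Mode 0: flow for 0.3526 to horizon, guard not reached → x = (-0.7509, 0.6701)

1 1.3830 1->3
2 2.7593 3->0
final: 0 -0.7509 0.6701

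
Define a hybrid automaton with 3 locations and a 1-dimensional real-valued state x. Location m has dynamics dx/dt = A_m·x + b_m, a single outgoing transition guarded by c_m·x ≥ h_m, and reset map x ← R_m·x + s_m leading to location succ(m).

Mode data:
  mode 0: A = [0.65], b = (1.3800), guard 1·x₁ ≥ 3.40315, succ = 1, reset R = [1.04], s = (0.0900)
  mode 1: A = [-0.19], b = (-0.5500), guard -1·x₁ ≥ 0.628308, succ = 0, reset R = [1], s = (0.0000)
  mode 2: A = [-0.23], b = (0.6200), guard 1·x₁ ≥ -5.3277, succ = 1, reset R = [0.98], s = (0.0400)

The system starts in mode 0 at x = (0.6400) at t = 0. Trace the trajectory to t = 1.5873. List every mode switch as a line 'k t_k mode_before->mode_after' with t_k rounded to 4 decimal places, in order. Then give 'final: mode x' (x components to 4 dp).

Mode 0: guard c·x = 3.4032 hit at Δt = 1.0664 (t = 1.0664), x⁻ = (3.4031) → reset → x⁺ = (3.6293), jump to mode 1
Mode 1: flow for 0.5209 to horizon, guard not reached → x = (3.0145)

1 1.0664 0->1
final: 1 3.0145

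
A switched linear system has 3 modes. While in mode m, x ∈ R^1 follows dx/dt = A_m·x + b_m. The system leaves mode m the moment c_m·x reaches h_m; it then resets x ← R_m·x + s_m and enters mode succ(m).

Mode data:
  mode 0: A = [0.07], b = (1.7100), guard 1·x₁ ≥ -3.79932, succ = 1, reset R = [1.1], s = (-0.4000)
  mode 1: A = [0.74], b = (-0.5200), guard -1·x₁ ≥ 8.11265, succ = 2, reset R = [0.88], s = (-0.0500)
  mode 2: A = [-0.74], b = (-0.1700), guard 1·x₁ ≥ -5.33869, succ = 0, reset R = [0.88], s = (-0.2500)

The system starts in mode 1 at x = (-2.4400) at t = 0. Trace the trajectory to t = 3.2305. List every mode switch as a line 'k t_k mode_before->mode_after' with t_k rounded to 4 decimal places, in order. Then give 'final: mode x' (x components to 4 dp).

Mode 1: guard c·x = 8.1127 hit at Δt = 1.3938 (t = 1.3938), x⁻ = (-8.1126) → reset → x⁺ = (-7.1891), jump to mode 2
Mode 2: guard c·x = -5.3387 hit at Δt = 0.4177 (t = 1.8115), x⁻ = (-5.3387) → reset → x⁺ = (-4.9480), jump to mode 0
Mode 0: guard c·x = -3.7993 hit at Δt = 0.8185 (t = 2.6300), x⁻ = (-3.7993) → reset → x⁺ = (-4.5793), jump to mode 1
Mode 1: flow for 0.6005 to horizon, guard not reached → x = (-7.5346)

1 1.3938 1->2
2 1.8115 2->0
3 2.6300 0->1
final: 1 -7.5346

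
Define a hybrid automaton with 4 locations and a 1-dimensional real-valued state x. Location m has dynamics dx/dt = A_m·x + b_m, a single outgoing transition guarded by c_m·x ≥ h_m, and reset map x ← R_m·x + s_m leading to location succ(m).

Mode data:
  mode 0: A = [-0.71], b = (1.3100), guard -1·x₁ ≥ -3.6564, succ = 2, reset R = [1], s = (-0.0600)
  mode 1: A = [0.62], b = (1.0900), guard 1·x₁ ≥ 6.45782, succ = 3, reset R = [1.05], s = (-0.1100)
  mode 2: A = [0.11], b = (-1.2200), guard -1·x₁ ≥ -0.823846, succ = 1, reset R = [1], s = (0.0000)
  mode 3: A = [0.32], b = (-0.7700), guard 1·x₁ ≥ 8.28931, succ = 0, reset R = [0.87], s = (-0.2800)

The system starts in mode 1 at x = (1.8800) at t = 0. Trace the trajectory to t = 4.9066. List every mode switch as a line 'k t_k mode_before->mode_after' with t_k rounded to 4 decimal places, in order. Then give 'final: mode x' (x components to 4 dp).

1 1.3139 1->3
2 2.3194 3->0
3 3.7737 0->2
final: 2 2.6018

Mode 1: guard c·x = 6.4578 hit at Δt = 1.3139 (t = 1.3139), x⁻ = (6.4578) → reset → x⁺ = (6.6707), jump to mode 3
Mode 3: guard c·x = 8.2893 hit at Δt = 1.0055 (t = 2.3194), x⁻ = (8.2893) → reset → x⁺ = (6.9317), jump to mode 0
Mode 0: guard c·x = -3.6564 hit at Δt = 1.4543 (t = 3.7737), x⁻ = (3.6564) → reset → x⁺ = (3.5964), jump to mode 2
Mode 2: flow for 1.1329 to horizon, guard not reached → x = (2.6018)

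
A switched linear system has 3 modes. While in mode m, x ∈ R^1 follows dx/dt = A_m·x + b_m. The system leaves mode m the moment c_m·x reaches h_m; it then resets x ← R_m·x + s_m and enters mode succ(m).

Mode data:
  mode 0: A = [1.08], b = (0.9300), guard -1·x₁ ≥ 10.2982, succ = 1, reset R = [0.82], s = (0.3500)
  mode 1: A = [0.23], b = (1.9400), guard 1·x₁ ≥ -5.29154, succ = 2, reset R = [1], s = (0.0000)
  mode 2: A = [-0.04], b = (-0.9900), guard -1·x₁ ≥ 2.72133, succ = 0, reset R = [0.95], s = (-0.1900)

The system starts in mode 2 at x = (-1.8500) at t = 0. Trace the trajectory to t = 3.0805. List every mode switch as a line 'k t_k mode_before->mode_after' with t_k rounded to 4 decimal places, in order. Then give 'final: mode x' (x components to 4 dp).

1 0.9698 2->0
2 2.4470 0->1
final: 1 -8.0412

Mode 2: guard c·x = 2.7213 hit at Δt = 0.9698 (t = 0.9698), x⁻ = (-2.7213) → reset → x⁺ = (-2.7753), jump to mode 0
Mode 0: guard c·x = 10.2982 hit at Δt = 1.4772 (t = 2.4470), x⁻ = (-10.2982) → reset → x⁺ = (-8.0945), jump to mode 1
Mode 1: flow for 0.6335 to horizon, guard not reached → x = (-8.0412)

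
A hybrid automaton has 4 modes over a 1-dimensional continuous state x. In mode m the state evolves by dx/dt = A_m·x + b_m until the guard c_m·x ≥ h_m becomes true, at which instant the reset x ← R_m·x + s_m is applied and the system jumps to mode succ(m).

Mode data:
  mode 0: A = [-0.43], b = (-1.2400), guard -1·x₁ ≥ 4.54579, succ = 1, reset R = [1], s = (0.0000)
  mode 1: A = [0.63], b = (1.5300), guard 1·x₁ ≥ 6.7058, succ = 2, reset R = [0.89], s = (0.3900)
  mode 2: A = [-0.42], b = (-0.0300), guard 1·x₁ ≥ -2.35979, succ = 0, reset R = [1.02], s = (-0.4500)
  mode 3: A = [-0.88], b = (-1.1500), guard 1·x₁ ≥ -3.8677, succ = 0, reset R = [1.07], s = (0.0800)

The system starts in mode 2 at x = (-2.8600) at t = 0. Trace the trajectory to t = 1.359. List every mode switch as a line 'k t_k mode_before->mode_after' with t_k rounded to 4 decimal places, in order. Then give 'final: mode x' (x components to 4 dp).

1 0.4707 2->0
final: 0 -2.8655

Mode 2: guard c·x = -2.3598 hit at Δt = 0.4707 (t = 0.4707), x⁻ = (-2.3598) → reset → x⁺ = (-2.8570), jump to mode 0
Mode 0: flow for 0.8883 to horizon, guard not reached → x = (-2.8655)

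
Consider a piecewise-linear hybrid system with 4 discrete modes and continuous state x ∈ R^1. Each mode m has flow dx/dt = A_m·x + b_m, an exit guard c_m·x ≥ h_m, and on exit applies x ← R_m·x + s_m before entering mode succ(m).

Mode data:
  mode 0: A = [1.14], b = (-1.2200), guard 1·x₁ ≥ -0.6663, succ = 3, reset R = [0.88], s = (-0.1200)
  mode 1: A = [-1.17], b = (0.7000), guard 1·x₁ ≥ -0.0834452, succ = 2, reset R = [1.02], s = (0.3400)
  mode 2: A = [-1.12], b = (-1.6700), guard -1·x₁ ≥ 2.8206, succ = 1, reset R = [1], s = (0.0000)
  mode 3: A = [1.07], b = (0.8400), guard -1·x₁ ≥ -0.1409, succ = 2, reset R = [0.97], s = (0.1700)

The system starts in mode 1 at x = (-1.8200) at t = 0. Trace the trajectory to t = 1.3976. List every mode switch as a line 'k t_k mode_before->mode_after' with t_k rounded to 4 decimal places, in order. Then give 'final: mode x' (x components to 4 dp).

Mode 1: guard c·x = -0.0834 hit at Δt = 1.0822 (t = 1.0822), x⁻ = (-0.0834) → reset → x⁺ = (0.2549), jump to mode 2
Mode 2: flow for 0.3154 to horizon, guard not reached → x = (-0.2647)

1 1.0822 1->2
final: 2 -0.2647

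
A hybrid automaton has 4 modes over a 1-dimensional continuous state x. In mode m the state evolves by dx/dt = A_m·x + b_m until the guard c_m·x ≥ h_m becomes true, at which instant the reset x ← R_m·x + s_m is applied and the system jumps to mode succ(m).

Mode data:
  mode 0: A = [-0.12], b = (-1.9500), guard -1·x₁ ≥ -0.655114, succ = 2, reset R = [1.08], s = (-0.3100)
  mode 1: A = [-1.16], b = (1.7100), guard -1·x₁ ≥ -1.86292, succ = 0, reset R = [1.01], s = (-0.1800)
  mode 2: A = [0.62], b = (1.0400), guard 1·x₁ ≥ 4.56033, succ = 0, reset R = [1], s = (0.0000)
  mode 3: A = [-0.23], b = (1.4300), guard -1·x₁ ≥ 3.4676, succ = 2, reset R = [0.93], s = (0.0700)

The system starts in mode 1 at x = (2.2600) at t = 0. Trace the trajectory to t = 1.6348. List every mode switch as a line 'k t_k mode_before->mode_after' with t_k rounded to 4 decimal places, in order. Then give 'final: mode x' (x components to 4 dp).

Mode 1: guard c·x = -1.8629 hit at Δt = 0.6067 (t = 0.6067), x⁻ = (1.8629) → reset → x⁺ = (1.7015), jump to mode 0
Mode 0: guard c·x = -0.6551 hit at Δt = 0.5005 (t = 1.1072), x⁻ = (0.6551) → reset → x⁺ = (0.3975), jump to mode 2
Mode 2: flow for 0.5276 to horizon, guard not reached → x = (1.2004)

1 0.6067 1->0
2 1.1072 0->2
final: 2 1.2004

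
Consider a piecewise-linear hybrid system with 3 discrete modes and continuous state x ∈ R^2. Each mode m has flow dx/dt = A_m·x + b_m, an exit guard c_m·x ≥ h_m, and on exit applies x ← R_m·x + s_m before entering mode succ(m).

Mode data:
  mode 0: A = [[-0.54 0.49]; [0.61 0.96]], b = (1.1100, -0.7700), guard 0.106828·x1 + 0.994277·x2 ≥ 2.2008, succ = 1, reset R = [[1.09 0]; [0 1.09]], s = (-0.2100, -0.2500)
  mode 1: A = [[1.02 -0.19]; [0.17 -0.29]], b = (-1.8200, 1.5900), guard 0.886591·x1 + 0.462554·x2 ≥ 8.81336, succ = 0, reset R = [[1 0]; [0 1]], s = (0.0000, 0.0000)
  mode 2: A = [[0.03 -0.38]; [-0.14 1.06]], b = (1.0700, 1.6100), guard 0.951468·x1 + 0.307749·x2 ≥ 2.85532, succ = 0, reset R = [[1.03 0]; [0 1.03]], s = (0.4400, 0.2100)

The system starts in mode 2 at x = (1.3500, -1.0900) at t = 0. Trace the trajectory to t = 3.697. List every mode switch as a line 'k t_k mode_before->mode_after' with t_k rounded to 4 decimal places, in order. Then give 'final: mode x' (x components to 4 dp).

Mode 2: guard c·x = 2.8553 hit at Δt = 1.2609 (t = 1.2609), x⁻ = (3.2150, -0.6616) → reset → x⁺ = (3.7514, -0.4715), jump to mode 0
Mode 0: guard c·x = 2.2008 hit at Δt = 1.3671 (t = 2.6280), x⁻ = (3.1664, 1.8733) → reset → x⁺ = (3.2414, 1.7918), jump to mode 1
Mode 1: flow for 1.0690 to horizon, guard not reached → x = (5.2094, 3.4206)

1 1.2609 2->0
2 2.6280 0->1
final: 1 5.2094 3.4206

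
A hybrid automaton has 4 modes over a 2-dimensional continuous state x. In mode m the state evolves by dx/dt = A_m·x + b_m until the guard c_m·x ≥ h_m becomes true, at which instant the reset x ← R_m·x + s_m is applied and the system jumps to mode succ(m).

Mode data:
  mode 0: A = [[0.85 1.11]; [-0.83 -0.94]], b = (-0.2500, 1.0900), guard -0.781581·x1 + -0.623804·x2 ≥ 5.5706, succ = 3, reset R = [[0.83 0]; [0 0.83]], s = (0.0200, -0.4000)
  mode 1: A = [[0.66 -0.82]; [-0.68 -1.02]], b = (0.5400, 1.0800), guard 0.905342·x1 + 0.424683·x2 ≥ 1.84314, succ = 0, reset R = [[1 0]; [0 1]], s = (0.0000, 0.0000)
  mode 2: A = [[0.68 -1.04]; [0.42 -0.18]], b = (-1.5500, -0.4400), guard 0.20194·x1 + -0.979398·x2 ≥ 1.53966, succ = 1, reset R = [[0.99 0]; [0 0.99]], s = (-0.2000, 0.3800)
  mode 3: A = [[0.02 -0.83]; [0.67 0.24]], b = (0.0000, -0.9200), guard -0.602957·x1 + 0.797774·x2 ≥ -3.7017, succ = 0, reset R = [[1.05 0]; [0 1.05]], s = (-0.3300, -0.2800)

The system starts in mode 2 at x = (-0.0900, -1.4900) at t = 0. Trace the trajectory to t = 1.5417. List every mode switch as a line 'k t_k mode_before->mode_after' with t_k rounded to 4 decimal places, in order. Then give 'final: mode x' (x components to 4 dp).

1 0.5011 2->1
final: 1 0.7545 0.1260

Mode 2: guard c·x = 1.5397 hit at Δt = 0.5011 (t = 0.5011), x⁻ = (-0.0965, -1.5919) → reset → x⁺ = (-0.2956, -1.1960), jump to mode 1
Mode 1: flow for 1.0406 to horizon, guard not reached → x = (0.7545, 0.1260)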